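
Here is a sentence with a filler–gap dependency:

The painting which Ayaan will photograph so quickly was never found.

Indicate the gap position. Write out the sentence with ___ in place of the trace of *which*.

'which' functions as the direct object of 'photograph'. The gap is right after 'photograph'.

The painting which Ayaan will photograph ___ so quickly was never found.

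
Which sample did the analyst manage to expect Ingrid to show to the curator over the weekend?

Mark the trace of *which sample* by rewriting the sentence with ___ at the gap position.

Which sample did the analyst manage to expect Ingrid to show ___ to the curator over the weekend?

Before movement: The analyst did manage to expect Ingrid to show which sample to the curator over the weekend.
'which sample' is the direct object of 'show'. The gap is right after 'show'.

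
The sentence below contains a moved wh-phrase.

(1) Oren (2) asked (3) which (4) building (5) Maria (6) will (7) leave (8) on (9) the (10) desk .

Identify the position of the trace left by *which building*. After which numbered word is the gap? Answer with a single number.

7

Underlying clause: Maria will leave which building on the desk.
The filler 'which building' is interpreted as the direct object of 'leave'. It moves to the left edge, and the trace sits right after 'leave':
Oren asked which building Maria will leave ___ on the desk.
'leave' is word 7.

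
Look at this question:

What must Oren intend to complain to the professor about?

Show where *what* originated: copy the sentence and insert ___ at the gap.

Underlying clause: Oren must intend to complain to the professor about what.
The filler 'what' is interpreted as the object of the preposition 'about'. The gap is right after 'about'.

What must Oren intend to complain to the professor about ___?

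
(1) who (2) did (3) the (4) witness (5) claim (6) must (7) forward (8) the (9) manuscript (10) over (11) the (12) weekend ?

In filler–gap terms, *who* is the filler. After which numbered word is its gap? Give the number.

Before movement: The witness did claim who must forward the manuscript over the weekend.
The filler 'who' is interpreted as the subject of the clause embedded under 'claim'. It moves to the left edge, and the trace sits right after 'claim':
Who did the witness claim ___ must forward the manuscript over the weekend?
'claim' is word 5.

5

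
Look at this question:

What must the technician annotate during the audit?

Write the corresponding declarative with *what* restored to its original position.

'what' functions as the direct object of 'annotate'. It moves to the left edge, and the trace sits right after 'annotate':
What must the technician annotate ___ during the audit?

The technician must annotate what during the audit.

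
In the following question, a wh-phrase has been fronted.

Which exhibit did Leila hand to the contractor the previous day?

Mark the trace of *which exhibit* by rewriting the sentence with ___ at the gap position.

Pre-movement form: Leila did hand which exhibit to the contractor the previous day.
'which exhibit' functions as the direct object of 'hand'. The gap is right after 'hand'.

Which exhibit did Leila hand ___ to the contractor the previous day?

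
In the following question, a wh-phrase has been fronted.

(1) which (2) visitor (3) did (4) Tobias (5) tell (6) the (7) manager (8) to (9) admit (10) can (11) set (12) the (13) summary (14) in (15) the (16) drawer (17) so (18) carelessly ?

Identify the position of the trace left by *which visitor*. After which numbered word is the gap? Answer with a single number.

9

Pre-movement form: Tobias did tell the manager to admit which visitor can set the summary in the drawer so carelessly.
'which visitor' is the subject of the clause embedded under 'admit'. It moves to the left edge, and the trace sits right after 'admit':
Which visitor did Tobias tell the manager to admit ___ can set the summary in the drawer so carelessly?
'admit' is word 9.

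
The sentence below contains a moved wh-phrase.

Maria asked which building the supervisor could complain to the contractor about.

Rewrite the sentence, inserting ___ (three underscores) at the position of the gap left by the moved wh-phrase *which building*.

Before movement: The supervisor could complain to the contractor about which building.
The filler 'which building' is interpreted as the object of the preposition 'about'. The gap is right after 'about'.

Maria asked which building the supervisor could complain to the contractor about ___.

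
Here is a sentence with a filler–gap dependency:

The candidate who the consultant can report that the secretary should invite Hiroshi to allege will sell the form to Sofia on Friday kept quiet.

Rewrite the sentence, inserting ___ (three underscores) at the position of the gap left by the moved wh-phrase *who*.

'who' is the subject of the clause embedded under 'allege'. The gap is right after 'allege'.

The candidate who the consultant can report that the secretary should invite Hiroshi to allege ___ will sell the form to Sofia on Friday kept quiet.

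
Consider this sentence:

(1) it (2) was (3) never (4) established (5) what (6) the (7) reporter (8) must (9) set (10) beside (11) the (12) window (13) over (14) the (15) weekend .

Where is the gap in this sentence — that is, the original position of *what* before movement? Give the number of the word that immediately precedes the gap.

9

Before movement: The reporter must set what beside the window over the weekend.
'what' functions as the direct object of 'set'. Wh-movement fronts it, leaving a gap right after 'set':
It was never established what the reporter must set ___ beside the window over the weekend.
'set' is word 9.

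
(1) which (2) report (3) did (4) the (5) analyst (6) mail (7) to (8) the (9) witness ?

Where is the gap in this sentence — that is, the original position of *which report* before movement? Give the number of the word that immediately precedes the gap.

6

Pre-movement form: The analyst did mail which report to the witness.
'which report' functions as the direct object of 'mail'. It moves to the left edge, and the trace sits right after 'mail':
Which report did the analyst mail ___ to the witness?
'mail' is word 6.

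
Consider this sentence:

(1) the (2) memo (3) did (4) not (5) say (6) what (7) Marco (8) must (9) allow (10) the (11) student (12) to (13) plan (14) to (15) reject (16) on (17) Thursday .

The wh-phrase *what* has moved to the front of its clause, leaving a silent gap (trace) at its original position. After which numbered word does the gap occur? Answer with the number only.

Pre-movement form: Marco must allow the student to plan to reject what on Thursday.
'what' functions as the direct object of 'reject'. It moves to the left edge, and the trace sits right after 'reject':
The memo did not say what Marco must allow the student to plan to reject ___ on Thursday.
'reject' is word 15.

15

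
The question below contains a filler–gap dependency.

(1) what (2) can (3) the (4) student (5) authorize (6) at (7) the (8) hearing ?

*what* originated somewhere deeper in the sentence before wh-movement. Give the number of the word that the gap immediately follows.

Underlying clause: The student can authorize what at the hearing.
'what' functions as the direct object of 'authorize'. Fronting leaves a gap immediately after 'authorize':
What can the student authorize ___ at the hearing?
'authorize' is word 5.

5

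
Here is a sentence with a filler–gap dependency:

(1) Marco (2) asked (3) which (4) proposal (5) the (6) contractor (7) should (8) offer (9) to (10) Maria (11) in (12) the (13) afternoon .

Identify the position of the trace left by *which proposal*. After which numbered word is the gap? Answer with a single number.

Pre-movement form: The contractor should offer which proposal to Maria in the afternoon.
'which proposal' functions as the direct object of 'offer'. Fronting leaves a gap immediately after 'offer':
Marco asked which proposal the contractor should offer ___ to Maria in the afternoon.
'offer' is word 8.

8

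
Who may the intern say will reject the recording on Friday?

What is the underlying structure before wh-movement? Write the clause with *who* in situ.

The filler 'who' is interpreted as the subject of the clause embedded under 'say'. It moves to the left edge, and the trace sits right after 'say':
Who may the intern say ___ will reject the recording on Friday?

The intern may say who will reject the recording on Friday.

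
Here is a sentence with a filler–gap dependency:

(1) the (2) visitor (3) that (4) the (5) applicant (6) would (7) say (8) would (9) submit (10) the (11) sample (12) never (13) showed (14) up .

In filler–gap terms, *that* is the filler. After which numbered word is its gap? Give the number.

'that' functions as the subject of the clause embedded under 'say'. It moves to the left edge, and the trace sits right after 'say':
The visitor that the applicant would say ___ would submit the sample never showed up.
'say' is word 7.

7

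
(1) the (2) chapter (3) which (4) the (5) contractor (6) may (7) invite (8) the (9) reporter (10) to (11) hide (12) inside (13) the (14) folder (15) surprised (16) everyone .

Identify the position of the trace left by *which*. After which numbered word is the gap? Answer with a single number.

The filler 'which' is interpreted as the direct object of 'hide'. Wh-movement fronts it, leaving a gap right after 'hide':
The chapter which the contractor may invite the reporter to hide ___ inside the folder surprised everyone.
'hide' is word 11.

11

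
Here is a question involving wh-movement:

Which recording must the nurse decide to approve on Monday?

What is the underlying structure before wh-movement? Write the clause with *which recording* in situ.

The nurse must decide to approve which recording on Monday.

The filler 'which recording' is interpreted as the direct object of 'approve'. Fronting leaves a gap immediately after 'approve':
Which recording must the nurse decide to approve ___ on Monday?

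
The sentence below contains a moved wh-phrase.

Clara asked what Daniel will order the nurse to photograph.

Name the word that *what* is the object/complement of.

Underlying clause: Daniel will order the nurse to photograph what.
The filler 'what' is interpreted as the direct object of 'photograph'. Fronting leaves a gap immediately after 'photograph':
Clara asked what Daniel will order the nurse to photograph ___.

photograph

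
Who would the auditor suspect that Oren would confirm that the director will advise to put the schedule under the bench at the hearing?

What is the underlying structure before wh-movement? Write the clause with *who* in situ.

The auditor would suspect that Oren would confirm that the director will advise who to put the schedule under the bench at the hearing.

'who' functions as the direct object of 'advise'. Fronting leaves a gap immediately after 'advise':
Who would the auditor suspect that Oren would confirm that the director will advise ___ to put the schedule under the bench at the hearing?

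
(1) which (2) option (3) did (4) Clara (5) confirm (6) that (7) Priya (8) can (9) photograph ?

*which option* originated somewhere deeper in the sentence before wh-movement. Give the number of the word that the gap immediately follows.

Pre-movement form: Clara did confirm that Priya can photograph which option.
'which option' functions as the direct object of 'photograph'. Fronting leaves a gap immediately after 'photograph':
Which option did Clara confirm that Priya can photograph ___?
'photograph' is word 9.

9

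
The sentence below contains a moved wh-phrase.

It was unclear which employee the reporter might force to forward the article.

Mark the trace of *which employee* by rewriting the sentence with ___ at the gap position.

It was unclear which employee the reporter might force ___ to forward the article.

In situ: The reporter might force which employee to forward the article.
The filler 'which employee' is interpreted as the direct object of 'force'. The gap is right after 'force'.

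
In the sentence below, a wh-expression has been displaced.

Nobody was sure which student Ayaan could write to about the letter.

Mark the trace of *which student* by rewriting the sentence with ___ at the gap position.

Nobody was sure which student Ayaan could write to ___ about the letter.

Before movement: Ayaan could write to which student about the letter.
The filler 'which student' is interpreted as the object of the preposition 'to'. The gap is right after 'to'.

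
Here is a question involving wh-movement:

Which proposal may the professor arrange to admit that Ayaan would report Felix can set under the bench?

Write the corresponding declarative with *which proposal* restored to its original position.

'which proposal' functions as the direct object of 'set'. It moves to the left edge, and the trace sits right after 'set':
Which proposal may the professor arrange to admit that Ayaan would report Felix can set ___ under the bench?

The professor may arrange to admit that Ayaan would report Felix can set which proposal under the bench.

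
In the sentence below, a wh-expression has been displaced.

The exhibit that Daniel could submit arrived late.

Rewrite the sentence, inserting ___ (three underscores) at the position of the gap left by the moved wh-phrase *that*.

'that' functions as the direct object of 'submit'. The gap is right after 'submit'.

The exhibit that Daniel could submit ___ arrived late.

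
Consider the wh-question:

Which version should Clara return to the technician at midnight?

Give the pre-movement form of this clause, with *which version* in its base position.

'which version' functions as the direct object of 'return'. Wh-movement fronts it, leaving a gap right after 'return':
Which version should Clara return ___ to the technician at midnight?

Clara should return which version to the technician at midnight.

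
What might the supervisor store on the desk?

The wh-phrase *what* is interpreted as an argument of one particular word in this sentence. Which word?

store

Before movement: The supervisor might store what on the desk.
'what' functions as the direct object of 'store'. Wh-movement fronts it, leaving a gap right after 'store':
What might the supervisor store ___ on the desk?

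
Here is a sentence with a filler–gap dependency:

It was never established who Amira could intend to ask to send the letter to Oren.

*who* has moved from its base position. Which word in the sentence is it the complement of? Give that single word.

Pre-movement form: Amira could intend to ask who to send the letter to Oren.
'who' functions as the direct object of 'ask'. Fronting leaves a gap immediately after 'ask':
It was never established who Amira could intend to ask ___ to send the letter to Oren.

ask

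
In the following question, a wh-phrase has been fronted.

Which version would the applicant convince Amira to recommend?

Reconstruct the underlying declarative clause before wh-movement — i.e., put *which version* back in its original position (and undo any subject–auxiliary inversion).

The applicant would convince Amira to recommend which version.

'which version' functions as the direct object of 'recommend'. Wh-movement fronts it, leaving a gap right after 'recommend':
Which version would the applicant convince Amira to recommend ___?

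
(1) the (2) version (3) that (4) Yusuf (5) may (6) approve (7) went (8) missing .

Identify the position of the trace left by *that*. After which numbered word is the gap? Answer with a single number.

6

'that' is the direct object of 'approve'. Wh-movement fronts it, leaving a gap right after 'approve':
The version that Yusuf may approve ___ went missing.
'approve' is word 6.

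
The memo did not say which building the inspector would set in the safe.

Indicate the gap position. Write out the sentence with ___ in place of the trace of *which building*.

The memo did not say which building the inspector would set ___ in the safe.

Pre-movement form: The inspector would set which building in the safe.
The filler 'which building' is interpreted as the direct object of 'set'. The gap is right after 'set'.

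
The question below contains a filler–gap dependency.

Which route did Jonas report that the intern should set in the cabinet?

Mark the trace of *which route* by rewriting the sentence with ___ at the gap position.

Before movement: Jonas did report that the intern should set which route in the cabinet.
'which route' is the direct object of 'set'. The gap is right after 'set'.

Which route did Jonas report that the intern should set ___ in the cabinet?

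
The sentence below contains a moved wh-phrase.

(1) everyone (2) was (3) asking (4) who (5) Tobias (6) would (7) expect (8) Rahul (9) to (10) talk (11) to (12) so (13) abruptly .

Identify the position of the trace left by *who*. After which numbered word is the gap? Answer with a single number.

Underlying clause: Tobias would expect Rahul to talk to who so abruptly.
The filler 'who' is interpreted as the object of the preposition 'to'. Wh-movement fronts it, leaving a gap right after 'to':
Everyone was asking who Tobias would expect Rahul to talk to ___ so abruptly.
'to' is word 11.

11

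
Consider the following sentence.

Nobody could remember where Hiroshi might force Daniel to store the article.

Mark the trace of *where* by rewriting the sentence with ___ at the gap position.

Before movement: Hiroshi might force Daniel to store the article where.
'where' is the locative complement of 'store'. The gap is right after 'article'.

Nobody could remember where Hiroshi might force Daniel to store the article ___.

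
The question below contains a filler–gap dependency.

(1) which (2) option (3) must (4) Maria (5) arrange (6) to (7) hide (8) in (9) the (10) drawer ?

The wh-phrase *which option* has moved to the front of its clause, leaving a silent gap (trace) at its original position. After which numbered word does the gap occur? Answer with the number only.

Before movement: Maria must arrange to hide which option in the drawer.
'which option' functions as the direct object of 'hide'. It moves to the left edge, and the trace sits right after 'hide':
Which option must Maria arrange to hide ___ in the drawer?
'hide' is word 7.

7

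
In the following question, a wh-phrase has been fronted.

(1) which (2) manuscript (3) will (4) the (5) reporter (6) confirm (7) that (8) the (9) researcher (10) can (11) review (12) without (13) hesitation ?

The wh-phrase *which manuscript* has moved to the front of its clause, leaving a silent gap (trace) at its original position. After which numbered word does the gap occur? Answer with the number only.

In situ: The reporter will confirm that the researcher can review which manuscript without hesitation.
'which manuscript' is the direct object of 'review'. Wh-movement fronts it, leaving a gap right after 'review':
Which manuscript will the reporter confirm that the researcher can review ___ without hesitation?
'review' is word 11.

11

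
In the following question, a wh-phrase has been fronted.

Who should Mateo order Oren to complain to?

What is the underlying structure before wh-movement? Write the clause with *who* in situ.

Mateo should order Oren to complain to who.

'who' is the object of the preposition 'to'. Wh-movement fronts it, leaving a gap right after 'to':
Who should Mateo order Oren to complain to ___?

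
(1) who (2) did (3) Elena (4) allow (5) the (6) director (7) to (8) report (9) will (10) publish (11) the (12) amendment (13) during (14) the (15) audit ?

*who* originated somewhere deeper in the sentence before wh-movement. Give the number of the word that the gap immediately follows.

In situ: Elena did allow the director to report who will publish the amendment during the audit.
'who' functions as the subject of the clause embedded under 'report'. It moves to the left edge, and the trace sits right after 'report':
Who did Elena allow the director to report ___ will publish the amendment during the audit?
'report' is word 8.

8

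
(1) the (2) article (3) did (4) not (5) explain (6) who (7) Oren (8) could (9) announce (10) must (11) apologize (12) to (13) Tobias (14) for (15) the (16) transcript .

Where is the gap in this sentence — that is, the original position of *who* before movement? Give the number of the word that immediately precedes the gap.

Before movement: Oren could announce who must apologize to Tobias for the transcript.
The filler 'who' is interpreted as the subject of the clause embedded under 'announce'. Fronting leaves a gap immediately after 'announce':
The article did not explain who Oren could announce ___ must apologize to Tobias for the transcript.
'announce' is word 9.

9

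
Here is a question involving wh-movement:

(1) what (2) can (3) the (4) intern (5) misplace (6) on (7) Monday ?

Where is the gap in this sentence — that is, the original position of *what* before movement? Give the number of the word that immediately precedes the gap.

Underlying clause: The intern can misplace what on Monday.
'what' functions as the direct object of 'misplace'. Fronting leaves a gap immediately after 'misplace':
What can the intern misplace ___ on Monday?
'misplace' is word 5.

5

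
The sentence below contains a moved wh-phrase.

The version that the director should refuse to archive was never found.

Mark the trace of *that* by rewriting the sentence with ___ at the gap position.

'that' is the direct object of 'archive'. The gap is right after 'archive'.

The version that the director should refuse to archive ___ was never found.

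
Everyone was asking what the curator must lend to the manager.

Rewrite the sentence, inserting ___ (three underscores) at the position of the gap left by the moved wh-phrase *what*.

In situ: The curator must lend what to the manager.
'what' is the direct object of 'lend'. The gap is right after 'lend'.

Everyone was asking what the curator must lend ___ to the manager.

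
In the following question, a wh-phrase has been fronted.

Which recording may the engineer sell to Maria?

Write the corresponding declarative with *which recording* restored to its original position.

'which recording' functions as the direct object of 'sell'. It moves to the left edge, and the trace sits right after 'sell':
Which recording may the engineer sell ___ to Maria?

The engineer may sell which recording to Maria.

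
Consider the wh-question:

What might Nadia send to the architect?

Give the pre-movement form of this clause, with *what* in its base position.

'what' functions as the direct object of 'send'. Fronting leaves a gap immediately after 'send':
What might Nadia send ___ to the architect?

Nadia might send what to the architect.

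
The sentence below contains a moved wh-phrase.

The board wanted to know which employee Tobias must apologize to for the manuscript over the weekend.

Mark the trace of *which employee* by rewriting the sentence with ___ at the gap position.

The board wanted to know which employee Tobias must apologize to ___ for the manuscript over the weekend.

Pre-movement form: Tobias must apologize to which employee for the manuscript over the weekend.
'which employee' is the object of the preposition 'to'. The gap is right after 'to'.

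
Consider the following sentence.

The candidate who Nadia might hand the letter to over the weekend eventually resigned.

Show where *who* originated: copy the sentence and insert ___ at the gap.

The filler 'who' is interpreted as the object of the preposition 'to' (recipient of 'hand'). The gap is right after 'to'.

The candidate who Nadia might hand the letter to ___ over the weekend eventually resigned.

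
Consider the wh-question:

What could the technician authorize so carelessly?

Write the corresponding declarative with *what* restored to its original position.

'what' is the direct object of 'authorize'. Wh-movement fronts it, leaving a gap right after 'authorize':
What could the technician authorize ___ so carelessly?

The technician could authorize what so carelessly.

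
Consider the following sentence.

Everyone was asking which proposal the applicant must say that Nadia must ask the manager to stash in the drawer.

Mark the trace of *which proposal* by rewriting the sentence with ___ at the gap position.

Pre-movement form: The applicant must say that Nadia must ask the manager to stash which proposal in the drawer.
'which proposal' is the direct object of 'stash'. The gap is right after 'stash'.

Everyone was asking which proposal the applicant must say that Nadia must ask the manager to stash ___ in the drawer.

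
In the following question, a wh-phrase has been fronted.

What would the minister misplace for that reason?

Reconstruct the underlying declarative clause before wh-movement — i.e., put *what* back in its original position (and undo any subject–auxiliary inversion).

The minister would misplace what for that reason.

'what' functions as the direct object of 'misplace'. It moves to the left edge, and the trace sits right after 'misplace':
What would the minister misplace ___ for that reason?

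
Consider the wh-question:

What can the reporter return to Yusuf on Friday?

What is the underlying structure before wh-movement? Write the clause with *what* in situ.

'what' functions as the direct object of 'return'. Wh-movement fronts it, leaving a gap right after 'return':
What can the reporter return ___ to Yusuf on Friday?

The reporter can return what to Yusuf on Friday.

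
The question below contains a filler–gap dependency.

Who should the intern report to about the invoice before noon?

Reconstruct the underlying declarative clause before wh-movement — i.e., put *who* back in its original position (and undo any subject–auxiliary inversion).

The filler 'who' is interpreted as the object of the preposition 'to'. Wh-movement fronts it, leaving a gap right after 'to':
Who should the intern report to ___ about the invoice before noon?

The intern should report to who about the invoice before noon.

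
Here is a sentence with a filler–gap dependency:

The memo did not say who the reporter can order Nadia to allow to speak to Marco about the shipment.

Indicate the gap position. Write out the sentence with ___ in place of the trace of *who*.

The memo did not say who the reporter can order Nadia to allow ___ to speak to Marco about the shipment.

In situ: The reporter can order Nadia to allow who to speak to Marco about the shipment.
The filler 'who' is interpreted as the direct object of 'allow'. The gap is right after 'allow'.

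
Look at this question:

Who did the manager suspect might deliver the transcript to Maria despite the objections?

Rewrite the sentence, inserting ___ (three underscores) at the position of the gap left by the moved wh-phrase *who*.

Before movement: The manager did suspect who might deliver the transcript to Maria despite the objections.
'who' functions as the subject of the clause embedded under 'suspect'. The gap is right after 'suspect'.

Who did the manager suspect ___ might deliver the transcript to Maria despite the objections?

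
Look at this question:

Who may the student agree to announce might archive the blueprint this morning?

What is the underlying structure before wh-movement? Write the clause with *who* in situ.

'who' is the subject of the clause embedded under 'announce'. It moves to the left edge, and the trace sits right after 'announce':
Who may the student agree to announce ___ might archive the blueprint this morning?

The student may agree to announce who might archive the blueprint this morning.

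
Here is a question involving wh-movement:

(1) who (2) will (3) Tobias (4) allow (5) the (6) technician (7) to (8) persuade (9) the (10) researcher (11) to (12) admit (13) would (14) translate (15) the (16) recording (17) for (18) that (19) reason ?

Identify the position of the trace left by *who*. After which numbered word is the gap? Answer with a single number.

12

Before movement: Tobias will allow the technician to persuade the researcher to admit who would translate the recording for that reason.
The filler 'who' is interpreted as the subject of the clause embedded under 'admit'. Wh-movement fronts it, leaving a gap right after 'admit':
Who will Tobias allow the technician to persuade the researcher to admit ___ would translate the recording for that reason?
'admit' is word 12.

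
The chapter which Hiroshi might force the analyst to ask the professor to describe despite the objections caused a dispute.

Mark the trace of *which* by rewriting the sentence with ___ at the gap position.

The chapter which Hiroshi might force the analyst to ask the professor to describe ___ despite the objections caused a dispute.

The filler 'which' is interpreted as the direct object of 'describe'. The gap is right after 'describe'.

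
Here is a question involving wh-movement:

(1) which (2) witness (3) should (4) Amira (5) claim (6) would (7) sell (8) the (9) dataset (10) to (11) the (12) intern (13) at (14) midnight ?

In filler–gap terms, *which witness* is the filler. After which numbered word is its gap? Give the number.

5

Pre-movement form: Amira should claim which witness would sell the dataset to the intern at midnight.
'which witness' is the subject of the clause embedded under 'claim'. Fronting leaves a gap immediately after 'claim':
Which witness should Amira claim ___ would sell the dataset to the intern at midnight?
'claim' is word 5.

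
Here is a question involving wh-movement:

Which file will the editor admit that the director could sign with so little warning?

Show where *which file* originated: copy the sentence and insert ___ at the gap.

Before movement: The editor will admit that the director could sign which file with so little warning.
'which file' functions as the direct object of 'sign'. The gap is right after 'sign'.

Which file will the editor admit that the director could sign ___ with so little warning?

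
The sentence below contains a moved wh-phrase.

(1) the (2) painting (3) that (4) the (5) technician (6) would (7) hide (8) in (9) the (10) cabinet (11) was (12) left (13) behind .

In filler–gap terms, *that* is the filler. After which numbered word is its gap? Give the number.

7

'that' functions as the direct object of 'hide'. Fronting leaves a gap immediately after 'hide':
The painting that the technician would hide ___ in the cabinet was left behind.
'hide' is word 7.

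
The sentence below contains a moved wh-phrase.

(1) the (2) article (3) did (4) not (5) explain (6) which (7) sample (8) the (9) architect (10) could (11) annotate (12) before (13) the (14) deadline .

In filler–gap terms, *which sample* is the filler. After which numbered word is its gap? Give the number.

11

Underlying clause: The architect could annotate which sample before the deadline.
The filler 'which sample' is interpreted as the direct object of 'annotate'. Fronting leaves a gap immediately after 'annotate':
The article did not explain which sample the architect could annotate ___ before the deadline.
'annotate' is word 11.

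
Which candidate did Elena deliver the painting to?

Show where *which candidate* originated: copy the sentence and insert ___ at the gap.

In situ: Elena did deliver the painting to which candidate.
The filler 'which candidate' is interpreted as the object of the preposition 'to' (recipient of 'deliver'). The gap is right after 'to'.

Which candidate did Elena deliver the painting to ___?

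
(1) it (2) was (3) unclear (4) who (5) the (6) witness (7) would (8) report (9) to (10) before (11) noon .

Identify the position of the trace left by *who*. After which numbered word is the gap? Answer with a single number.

9

In situ: The witness would report to who before noon.
The filler 'who' is interpreted as the object of the preposition 'to'. It moves to the left edge, and the trace sits right after 'to':
It was unclear who the witness would report to ___ before noon.
'to' is word 9.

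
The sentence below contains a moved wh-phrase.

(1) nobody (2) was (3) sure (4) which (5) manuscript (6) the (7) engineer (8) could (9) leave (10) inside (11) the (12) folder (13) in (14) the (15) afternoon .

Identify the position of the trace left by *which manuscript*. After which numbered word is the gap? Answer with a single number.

9

Underlying clause: The engineer could leave which manuscript inside the folder in the afternoon.
'which manuscript' is the direct object of 'leave'. It moves to the left edge, and the trace sits right after 'leave':
Nobody was sure which manuscript the engineer could leave ___ inside the folder in the afternoon.
'leave' is word 9.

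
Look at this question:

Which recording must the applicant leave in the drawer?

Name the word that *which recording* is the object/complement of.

Underlying clause: The applicant must leave which recording in the drawer.
'which recording' functions as the direct object of 'leave'. Fronting leaves a gap immediately after 'leave':
Which recording must the applicant leave ___ in the drawer?

leave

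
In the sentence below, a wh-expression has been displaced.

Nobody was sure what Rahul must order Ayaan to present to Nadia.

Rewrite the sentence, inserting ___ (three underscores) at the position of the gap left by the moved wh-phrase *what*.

In situ: Rahul must order Ayaan to present what to Nadia.
The filler 'what' is interpreted as the direct object of 'present'. The gap is right after 'present'.

Nobody was sure what Rahul must order Ayaan to present ___ to Nadia.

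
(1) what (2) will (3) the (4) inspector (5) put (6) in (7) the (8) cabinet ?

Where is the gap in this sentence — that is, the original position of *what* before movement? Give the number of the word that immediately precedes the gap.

5

Before movement: The inspector will put what in the cabinet.
'what' is the direct object of 'put'. Fronting leaves a gap immediately after 'put':
What will the inspector put ___ in the cabinet?
'put' is word 5.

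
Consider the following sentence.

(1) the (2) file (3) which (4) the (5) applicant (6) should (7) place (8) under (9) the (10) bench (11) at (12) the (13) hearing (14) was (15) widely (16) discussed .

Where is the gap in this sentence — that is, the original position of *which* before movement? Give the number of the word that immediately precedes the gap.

'which' is the direct object of 'place'. It moves to the left edge, and the trace sits right after 'place':
The file which the applicant should place ___ under the bench at the hearing was widely discussed.
'place' is word 7.

7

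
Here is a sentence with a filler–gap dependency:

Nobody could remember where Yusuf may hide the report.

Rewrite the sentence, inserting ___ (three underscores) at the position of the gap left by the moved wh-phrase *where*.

Nobody could remember where Yusuf may hide the report ___.

In situ: Yusuf may hide the report where.
The filler 'where' is interpreted as the locative complement of 'hide'. The gap is right after 'report'.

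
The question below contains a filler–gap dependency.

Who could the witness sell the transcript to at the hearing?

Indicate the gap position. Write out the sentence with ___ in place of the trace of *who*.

Who could the witness sell the transcript to ___ at the hearing?

Pre-movement form: The witness could sell the transcript to who at the hearing.
'who' functions as the object of the preposition 'to' (recipient of 'sell'). The gap is right after 'to'.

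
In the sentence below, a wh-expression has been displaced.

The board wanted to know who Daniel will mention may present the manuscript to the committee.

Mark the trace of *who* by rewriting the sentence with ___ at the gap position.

The board wanted to know who Daniel will mention ___ may present the manuscript to the committee.

Underlying clause: Daniel will mention who may present the manuscript to the committee.
'who' functions as the subject of the clause embedded under 'mention'. The gap is right after 'mention'.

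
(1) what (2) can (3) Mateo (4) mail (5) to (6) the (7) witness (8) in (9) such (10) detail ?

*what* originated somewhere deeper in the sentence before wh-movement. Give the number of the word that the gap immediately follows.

Before movement: Mateo can mail what to the witness in such detail.
'what' is the direct object of 'mail'. Wh-movement fronts it, leaving a gap right after 'mail':
What can Mateo mail ___ to the witness in such detail?
'mail' is word 4.

4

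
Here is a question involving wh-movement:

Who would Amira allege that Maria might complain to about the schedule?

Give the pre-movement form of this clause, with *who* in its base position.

'who' is the object of the preposition 'to'. It moves to the left edge, and the trace sits right after 'to':
Who would Amira allege that Maria might complain to ___ about the schedule?

Amira would allege that Maria might complain to who about the schedule.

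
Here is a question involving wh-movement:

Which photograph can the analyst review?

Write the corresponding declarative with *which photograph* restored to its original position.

The analyst can review which photograph.

'which photograph' is the direct object of 'review'. It moves to the left edge, and the trace sits right after 'review':
Which photograph can the analyst review ___?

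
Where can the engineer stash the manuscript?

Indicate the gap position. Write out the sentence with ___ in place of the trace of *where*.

Where can the engineer stash the manuscript ___?

Pre-movement form: The engineer can stash the manuscript where.
The filler 'where' is interpreted as the locative complement of 'stash'. The gap is right after 'manuscript'.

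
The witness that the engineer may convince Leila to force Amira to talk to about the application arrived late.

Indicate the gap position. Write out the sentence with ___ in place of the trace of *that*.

The witness that the engineer may convince Leila to force Amira to talk to ___ about the application arrived late.

'that' functions as the object of the preposition 'to'. The gap is right after 'to'.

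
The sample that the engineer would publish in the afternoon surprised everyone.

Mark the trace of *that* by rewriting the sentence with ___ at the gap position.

'that' is the direct object of 'publish'. The gap is right after 'publish'.

The sample that the engineer would publish ___ in the afternoon surprised everyone.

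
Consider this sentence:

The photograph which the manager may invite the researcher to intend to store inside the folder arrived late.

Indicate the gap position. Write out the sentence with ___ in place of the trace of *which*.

The filler 'which' is interpreted as the direct object of 'store'. The gap is right after 'store'.

The photograph which the manager may invite the researcher to intend to store ___ inside the folder arrived late.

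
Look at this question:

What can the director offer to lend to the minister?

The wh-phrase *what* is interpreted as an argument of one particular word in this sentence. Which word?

lend

In situ: The director can offer to lend what to the minister.
'what' is the direct object of 'lend'. It moves to the left edge, and the trace sits right after 'lend':
What can the director offer to lend ___ to the minister?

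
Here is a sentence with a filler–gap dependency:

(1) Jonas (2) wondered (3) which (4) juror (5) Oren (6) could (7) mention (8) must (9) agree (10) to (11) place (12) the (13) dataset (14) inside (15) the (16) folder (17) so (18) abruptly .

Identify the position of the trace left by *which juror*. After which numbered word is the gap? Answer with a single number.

7

Before movement: Oren could mention which juror must agree to place the dataset inside the folder so abruptly.
'which juror' functions as the subject of the clause embedded under 'mention'. Fronting leaves a gap immediately after 'mention':
Jonas wondered which juror Oren could mention ___ must agree to place the dataset inside the folder so abruptly.
'mention' is word 7.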